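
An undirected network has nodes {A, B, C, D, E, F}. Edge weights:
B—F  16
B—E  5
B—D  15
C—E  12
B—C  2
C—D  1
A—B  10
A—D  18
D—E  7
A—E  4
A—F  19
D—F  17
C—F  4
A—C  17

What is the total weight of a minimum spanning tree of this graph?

Grow the tree from D using Prim:
Step 1: frontier [C—D 1, D—E 7, B—D 15, D—F 17, A—D 18] → take C—D (1); add C.
Step 2: frontier [B—C 2, C—F 4, C—E 12, A—C 17, D—E 7, B—D 15, D—F 17, A—D 18] → take B—C (2); add B.
Step 3: frontier [B—E 5, A—B 10, B—F 16, C—F 4, C—E 12, A—C 17, D—E 7, D—F 17, A—D 18] → take C—F (4); add F.
Step 4: frontier [B—E 5, A—B 10, C—E 12, A—C 17, D—E 7, A—D 18, A—F 19] → take B—E (5); add E.
Step 5: frontier [A—B 10, A—C 17, A—D 18, A—E 4, A—F 19] → take A—E (4); add A.
MST edges: C—D, B—C, C—F, B—E, A—E; total weight 1+2+4+5+4 = 16.

16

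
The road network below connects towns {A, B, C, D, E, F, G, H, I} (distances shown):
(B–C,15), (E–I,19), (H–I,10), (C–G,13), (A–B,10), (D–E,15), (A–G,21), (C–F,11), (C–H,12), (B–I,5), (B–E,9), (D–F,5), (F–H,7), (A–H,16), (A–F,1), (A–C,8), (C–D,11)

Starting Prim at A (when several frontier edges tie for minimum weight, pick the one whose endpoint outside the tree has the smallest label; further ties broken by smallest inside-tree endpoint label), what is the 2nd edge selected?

Grow the tree from A using Prim:
Step 1: cheapest edge leaving the tree is A–F (1); add F.
Step 2: cheapest edge leaving the tree is D–F (5); add D.
Step 3: cheapest edge leaving the tree is F–H (7); add H.
Step 4: cheapest edge leaving the tree is A–C (8); add C.
Step 5: cheapest edge leaving the tree is A–B (10); add B.
Step 6: cheapest edge leaving the tree is B–I (5); add I.
Step 7: cheapest edge leaving the tree is B–E (9); add E.
Step 8: cheapest edge leaving the tree is C–G (13); add G.
The 2nd edge added is D–F.

D-F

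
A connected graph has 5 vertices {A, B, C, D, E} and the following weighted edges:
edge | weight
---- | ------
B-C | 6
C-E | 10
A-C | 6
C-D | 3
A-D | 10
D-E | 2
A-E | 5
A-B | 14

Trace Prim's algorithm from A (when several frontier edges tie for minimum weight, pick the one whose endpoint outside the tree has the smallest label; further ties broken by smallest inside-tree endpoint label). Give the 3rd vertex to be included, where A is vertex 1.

Prim's algorithm from A:
Step 1: frontier [A-E 5, A-C 6, A-D 10, A-B 14] → take A-E (5); add E.
Step 2: frontier [A-C 6, A-D 10, A-B 14, D-E 2, C-E 10] → take D-E (2); add D.
Step 3: frontier [A-C 6, A-B 14, C-D 3, C-E 10] → take C-D (3); add C.
Step 4: frontier [A-B 14, B-C 6] → take B-C (6); add B.
Vertex order: A, E, D, C, B. The 3rd vertex is D.

D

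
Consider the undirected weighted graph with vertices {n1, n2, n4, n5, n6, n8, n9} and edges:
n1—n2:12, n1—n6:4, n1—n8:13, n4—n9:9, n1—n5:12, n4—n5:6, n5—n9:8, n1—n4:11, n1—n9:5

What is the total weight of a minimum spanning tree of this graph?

Sort edges by weight, then run Kruskal:
n1—n6 (4): add — endpoints in different components.
n1—n9 (5): add — endpoints in different components.
n4—n5 (6): add — endpoints in different components.
n5—n9 (8): add — endpoints in different components.
n4—n9 (9): skip — n4 and n9 already connected.
n1—n4 (11): skip — n4 and n1 already connected.
n1—n2 (12): add — endpoints in different components.
n1—n5 (12): skip — n5 and n1 already connected.
n1—n8 (13): add — endpoints in different components.
MST edges: n1—n6, n1—n9, n4—n5, n5—n9, n1—n2, n1—n8; total weight 4+5+6+8+12+13 = 48.

48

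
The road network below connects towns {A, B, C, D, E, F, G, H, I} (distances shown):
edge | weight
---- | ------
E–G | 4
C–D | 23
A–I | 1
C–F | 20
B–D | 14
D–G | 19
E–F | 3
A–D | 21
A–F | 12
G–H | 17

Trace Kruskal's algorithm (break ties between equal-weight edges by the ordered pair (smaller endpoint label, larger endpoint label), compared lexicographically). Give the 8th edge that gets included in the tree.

Kruskal: consider edges lightest-first.
A–I (1): add — endpoints in different components.
E–F (3): add — endpoints in different components.
E–G (4): add — endpoints in different components.
A–F (12): add — endpoints in different components.
B–D (14): add — endpoints in different components.
G–H (17): add — endpoints in different components.
D–G (19): add — endpoints in different components.
C–F (20): add — endpoints in different components.
The 8th edge added is C–F.

C-F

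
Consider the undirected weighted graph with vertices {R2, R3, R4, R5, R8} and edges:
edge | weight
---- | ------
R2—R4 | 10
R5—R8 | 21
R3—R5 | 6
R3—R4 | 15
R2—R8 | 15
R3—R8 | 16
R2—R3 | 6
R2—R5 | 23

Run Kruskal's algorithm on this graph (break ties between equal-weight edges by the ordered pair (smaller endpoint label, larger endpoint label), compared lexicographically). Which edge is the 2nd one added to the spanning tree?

Kruskal's algorithm — process edges by increasing weight (ties by edge label):
R2—R3 (6): add. Components now {R2,R3} {R4} {R8} {R5}
R3—R5 (6): add. Components now {R2,R3,R5} {R4} {R8}
R2—R4 (10): add. Components now {R2,R3,R4,R5} {R8}
R2—R8 (15): add. Components now {R2,R3,R4,R5,R8}
The 2nd edge added is R3—R5.

R3-R5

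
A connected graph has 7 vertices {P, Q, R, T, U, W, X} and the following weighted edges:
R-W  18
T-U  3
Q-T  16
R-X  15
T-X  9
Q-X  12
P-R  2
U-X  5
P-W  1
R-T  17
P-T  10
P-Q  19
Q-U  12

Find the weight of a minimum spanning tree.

33

Grow the tree from W using Prim:
Step 1: frontier [P-W 1, R-W 18] → take P-W (1); add P.
Step 2: frontier [P-R 2, P-T 10, P-Q 19, R-W 18] → take P-R (2); add R.
Step 3: frontier [P-T 10, P-Q 19, R-X 15, R-T 17] → take P-T (10); add T.
Step 4: frontier [P-Q 19, R-X 15, T-U 3, T-X 9, Q-T 16] → take T-U (3); add U.
Step 5: frontier [P-Q 19, R-X 15, T-X 9, Q-T 16, U-X 5, Q-U 12] → take U-X (5); add X.
Step 6: frontier [P-Q 19, Q-T 16, Q-U 12, Q-X 12] → take Q-U (12); add Q.
MST edges: P-W, P-R, P-T, T-U, U-X, Q-U; total weight 1+2+10+3+5+12 = 33.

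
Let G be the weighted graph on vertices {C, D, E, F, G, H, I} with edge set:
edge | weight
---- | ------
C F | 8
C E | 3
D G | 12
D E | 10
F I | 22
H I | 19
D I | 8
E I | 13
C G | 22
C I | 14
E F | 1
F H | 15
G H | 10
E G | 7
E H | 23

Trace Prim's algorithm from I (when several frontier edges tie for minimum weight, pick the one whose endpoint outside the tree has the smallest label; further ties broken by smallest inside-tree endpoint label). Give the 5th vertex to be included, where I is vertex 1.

C

Prim, starting at I.
Step 1: cheapest edge leaving the tree is D I (8); add D.
Step 2: cheapest edge leaving the tree is D E (10); add E.
Step 3: cheapest edge leaving the tree is E F (1); add F.
Step 4: cheapest edge leaving the tree is C E (3); add C.
Step 5: cheapest edge leaving the tree is E G (7); add G.
Step 6: cheapest edge leaving the tree is G H (10); add H.
Vertex order: I, D, E, F, C, G, H. The 5th vertex is C.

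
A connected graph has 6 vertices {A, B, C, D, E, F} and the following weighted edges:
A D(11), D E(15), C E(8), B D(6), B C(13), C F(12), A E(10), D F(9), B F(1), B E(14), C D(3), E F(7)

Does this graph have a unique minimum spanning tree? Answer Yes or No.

Yes

Sort edges by weight, then run Kruskal:
B F (1): add. Components now {A} {B,F} {C} {D} {E}
C D (3): add. Components now {A} {B,F} {C,D} {E}
B D (6): add. Components now {A} {B,C,D,F} {E}
E F (7): add. Components now {A} {B,C,D,E,F}
C E (8): skip — C and E already connected.
D F (9): skip — D and F already connected.
A E (10): add. Components now {A,B,C,D,E,F}
Every non-tree edge has weight strictly greater than the heaviest edge on the tree path between its endpoints, so the MST is unique.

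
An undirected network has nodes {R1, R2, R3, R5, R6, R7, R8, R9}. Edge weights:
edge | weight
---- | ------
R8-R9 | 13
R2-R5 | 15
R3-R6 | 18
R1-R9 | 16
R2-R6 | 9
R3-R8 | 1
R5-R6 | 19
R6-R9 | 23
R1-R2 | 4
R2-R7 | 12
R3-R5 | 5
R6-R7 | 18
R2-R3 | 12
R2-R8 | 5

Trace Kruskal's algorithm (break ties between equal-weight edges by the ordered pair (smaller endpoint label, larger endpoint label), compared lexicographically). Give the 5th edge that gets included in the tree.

Kruskal's algorithm — process edges by increasing weight (ties by edge label):
R3-R8 (1): add — endpoints in different components.
R1-R2 (4): add — endpoints in different components.
R2-R8 (5): add — endpoints in different components.
R3-R5 (5): add — endpoints in different components.
R2-R6 (9): add — endpoints in different components.
R2-R3 (12): skip — R2 and R3 already connected.
R2-R7 (12): add — endpoints in different components.
R8-R9 (13): add — endpoints in different components.
The 5th edge added is R2-R6.

R2-R6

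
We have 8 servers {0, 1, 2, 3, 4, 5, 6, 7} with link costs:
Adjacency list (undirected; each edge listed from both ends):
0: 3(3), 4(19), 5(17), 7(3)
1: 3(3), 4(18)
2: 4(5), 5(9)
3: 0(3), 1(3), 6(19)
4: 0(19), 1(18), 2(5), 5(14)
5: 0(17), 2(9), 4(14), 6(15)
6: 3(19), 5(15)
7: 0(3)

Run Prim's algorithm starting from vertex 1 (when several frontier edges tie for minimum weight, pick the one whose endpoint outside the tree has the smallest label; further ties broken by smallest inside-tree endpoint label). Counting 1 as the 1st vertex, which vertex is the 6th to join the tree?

Prim, starting at 1.
Step 1: frontier [1–3 3, 1–4 18] → take 1–3 (3); add 3.
Step 2: frontier [1–4 18, 0–3 3, 3–6 19] → take 0–3 (3); add 0.
Step 3: frontier [0–7 3, 0–5 17, 0–4 19, 1–4 18, 3–6 19] → take 0–7 (3); add 7.
Step 4: frontier [0–5 17, 0–4 19, 1–4 18, 3–6 19] → take 0–5 (17); add 5.
Step 5: frontier [0–4 19, 1–4 18, 3–6 19, 2–5 9, 4–5 14, 5–6 15] → take 2–5 (9); add 2.
Step 6: frontier [0–4 19, 1–4 18, 2–4 5, 3–6 19, 4–5 14, 5–6 15] → take 2–4 (5); add 4.
Step 7: frontier [3–6 19, 5–6 15] → take 5–6 (15); add 6.
Vertex order: 1, 3, 0, 7, 5, 2, 4, 6. The 6th vertex is 2.

2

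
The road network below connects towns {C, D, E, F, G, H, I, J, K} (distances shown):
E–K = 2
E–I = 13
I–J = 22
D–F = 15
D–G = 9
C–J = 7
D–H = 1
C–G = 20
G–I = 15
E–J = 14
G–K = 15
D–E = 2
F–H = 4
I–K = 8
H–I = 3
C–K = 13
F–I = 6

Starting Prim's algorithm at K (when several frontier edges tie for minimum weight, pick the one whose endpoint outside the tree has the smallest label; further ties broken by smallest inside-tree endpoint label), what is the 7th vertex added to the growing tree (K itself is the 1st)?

Prim, starting at K.
Step 1: cheapest edge leaving the tree is E–K (2); add E.
Step 2: cheapest edge leaving the tree is D–E (2); add D.
Step 3: cheapest edge leaving the tree is D–H (1); add H.
Step 4: cheapest edge leaving the tree is H–I (3); add I.
Step 5: cheapest edge leaving the tree is F–H (4); add F.
Step 6: cheapest edge leaving the tree is D–G (9); add G.
Step 7: cheapest edge leaving the tree is C–K (13); add C.
Step 8: cheapest edge leaving the tree is C–J (7); add J.
Vertex order: K, E, D, H, I, F, G, C, J. The 7th vertex is G.

G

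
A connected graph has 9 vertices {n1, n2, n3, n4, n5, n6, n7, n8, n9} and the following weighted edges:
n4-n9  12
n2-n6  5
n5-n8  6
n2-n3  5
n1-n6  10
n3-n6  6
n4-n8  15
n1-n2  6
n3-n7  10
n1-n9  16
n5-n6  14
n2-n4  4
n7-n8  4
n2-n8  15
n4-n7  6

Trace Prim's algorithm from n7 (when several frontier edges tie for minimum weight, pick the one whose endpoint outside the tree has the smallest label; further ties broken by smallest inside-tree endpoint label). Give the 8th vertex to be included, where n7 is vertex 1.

Prim's algorithm from n7:
Step 1: cheapest edge leaving the tree is n7-n8 (4); add n8.
Step 2: cheapest edge leaving the tree is n4-n7 (6); add n4.
Step 3: cheapest edge leaving the tree is n2-n4 (4); add n2.
Step 4: cheapest edge leaving the tree is n2-n3 (5); add n3.
Step 5: cheapest edge leaving the tree is n2-n6 (5); add n6.
Step 6: cheapest edge leaving the tree is n1-n2 (6); add n1.
Step 7: cheapest edge leaving the tree is n5-n8 (6); add n5.
Step 8: cheapest edge leaving the tree is n4-n9 (12); add n9.
Vertex order: n7, n8, n4, n2, n3, n6, n1, n5, n9. The 8th vertex is n5.

n5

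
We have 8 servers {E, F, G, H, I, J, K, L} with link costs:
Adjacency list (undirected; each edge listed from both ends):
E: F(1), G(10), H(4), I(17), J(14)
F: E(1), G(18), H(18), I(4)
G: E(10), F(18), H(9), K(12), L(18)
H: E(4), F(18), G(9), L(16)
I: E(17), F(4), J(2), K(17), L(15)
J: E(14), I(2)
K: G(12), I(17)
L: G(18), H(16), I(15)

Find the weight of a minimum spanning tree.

47

Kruskal: consider edges lightest-first.
E–F (1): add — endpoints in different components.
I–J (2): add — endpoints in different components.
E–H (4): add — endpoints in different components.
F–I (4): add — endpoints in different components.
G–H (9): add — endpoints in different components.
E–G (10): skip — E and G already connected.
G–K (12): add — endpoints in different components.
E–J (14): skip — E and J already connected.
I–L (15): add — endpoints in different components.
MST edges: E–F, I–J, E–H, F–I, G–H, G–K, I–L; total weight 1+2+4+4+9+12+15 = 47.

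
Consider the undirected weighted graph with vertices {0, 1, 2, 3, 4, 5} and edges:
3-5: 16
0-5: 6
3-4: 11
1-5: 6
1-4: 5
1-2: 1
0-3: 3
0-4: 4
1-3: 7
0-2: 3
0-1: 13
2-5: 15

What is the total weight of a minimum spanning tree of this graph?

17

Kruskal's algorithm — process edges by increasing weight (ties by edge label):
1-2 (1): add — endpoints in different components.
0-2 (3): add — endpoints in different components.
0-3 (3): add — endpoints in different components.
0-4 (4): add — endpoints in different components.
1-4 (5): skip — 1 and 4 already connected.
0-5 (6): add — endpoints in different components.
MST edges: 1-2, 0-2, 0-3, 0-4, 0-5; total weight 1+3+3+4+6 = 17.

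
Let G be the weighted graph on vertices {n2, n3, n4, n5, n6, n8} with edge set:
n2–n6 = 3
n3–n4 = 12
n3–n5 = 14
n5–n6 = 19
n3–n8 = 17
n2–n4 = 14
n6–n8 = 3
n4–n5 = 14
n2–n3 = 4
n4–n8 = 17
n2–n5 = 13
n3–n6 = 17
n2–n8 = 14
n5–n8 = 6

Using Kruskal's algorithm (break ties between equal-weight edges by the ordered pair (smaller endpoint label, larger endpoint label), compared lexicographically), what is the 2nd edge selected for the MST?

Sort edges by weight, then run Kruskal:
n2–n6 (3): add — endpoints in different components.
n6–n8 (3): add — endpoints in different components.
n2–n3 (4): add — endpoints in different components.
n5–n8 (6): add — endpoints in different components.
n3–n4 (12): add — endpoints in different components.
The 2nd edge added is n6–n8.

n6-n8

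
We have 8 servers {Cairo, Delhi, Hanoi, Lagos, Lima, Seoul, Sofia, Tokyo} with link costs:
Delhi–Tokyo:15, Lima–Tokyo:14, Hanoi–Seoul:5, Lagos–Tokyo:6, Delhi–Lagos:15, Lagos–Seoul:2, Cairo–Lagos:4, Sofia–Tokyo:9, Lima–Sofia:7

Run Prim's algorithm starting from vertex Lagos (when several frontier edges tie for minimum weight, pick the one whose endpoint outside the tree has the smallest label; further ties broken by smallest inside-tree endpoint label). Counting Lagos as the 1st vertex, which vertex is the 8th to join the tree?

Delhi

Grow the tree from Lagos using Prim:
Step 1: frontier [Lagos–Seoul 2, Cairo–Lagos 4, Lagos–Tokyo 6, Delhi–Lagos 15] → take Lagos–Seoul (2); add Seoul.
Step 2: frontier [Cairo–Lagos 4, Lagos–Tokyo 6, Delhi–Lagos 15, Hanoi–Seoul 5] → take Cairo–Lagos (4); add Cairo.
Step 3: frontier [Lagos–Tokyo 6, Delhi–Lagos 15, Hanoi–Seoul 5] → take Hanoi–Seoul (5); add Hanoi.
Step 4: frontier [Lagos–Tokyo 6, Delhi–Lagos 15] → take Lagos–Tokyo (6); add Tokyo.
Step 5: frontier [Delhi–Lagos 15, Sofia–Tokyo 9, Lima–Tokyo 14, Delhi–Tokyo 15] → take Sofia–Tokyo (9); add Sofia.
Step 6: frontier [Delhi–Lagos 15, Lima–Sofia 7, Lima–Tokyo 14, Delhi–Tokyo 15] → take Lima–Sofia (7); add Lima.
Step 7: frontier [Delhi–Lagos 15, Delhi–Tokyo 15] → take Delhi–Lagos (15); add Delhi.
Vertex order: Lagos, Seoul, Cairo, Hanoi, Tokyo, Sofia, Lima, Delhi. The 8th vertex is Delhi.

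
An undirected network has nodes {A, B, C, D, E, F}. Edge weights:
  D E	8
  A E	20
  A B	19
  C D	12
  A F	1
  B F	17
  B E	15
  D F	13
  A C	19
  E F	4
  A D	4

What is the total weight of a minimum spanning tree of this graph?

Kruskal's algorithm — process edges by increasing weight (ties by edge label):
A F (1): add. Components now {A,F} {B} {C} {D} {E}
A D (4): add. Components now {A,D,F} {B} {C} {E}
E F (4): add. Components now {A,D,E,F} {B} {C}
D E (8): skip — D and E already connected.
C D (12): add. Components now {A,C,D,E,F} {B}
D F (13): skip — D and F already connected.
B E (15): add. Components now {A,B,C,D,E,F}
MST edges: A F, A D, E F, C D, B E; total weight 1+4+4+12+15 = 36.

36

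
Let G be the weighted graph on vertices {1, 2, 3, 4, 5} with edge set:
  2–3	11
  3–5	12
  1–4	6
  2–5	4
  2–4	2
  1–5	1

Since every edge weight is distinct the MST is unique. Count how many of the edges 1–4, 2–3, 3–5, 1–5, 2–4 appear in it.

Sort edges by weight, then run Kruskal:
1–5 (1): add. Components now {1,5} {2} {3} {4}
2–4 (2): add. Components now {1,5} {2,4} {3}
2–5 (4): add. Components now {1,2,4,5} {3}
1–4 (6): skip — 1 and 4 already connected.
2–3 (11): add. Components now {1,2,3,4,5}
MST edge set: {1–5, 2–4, 2–5, 2–3}.
Of the listed edges, {2–3, 1–5, 2–4} are in the MST → 3.

3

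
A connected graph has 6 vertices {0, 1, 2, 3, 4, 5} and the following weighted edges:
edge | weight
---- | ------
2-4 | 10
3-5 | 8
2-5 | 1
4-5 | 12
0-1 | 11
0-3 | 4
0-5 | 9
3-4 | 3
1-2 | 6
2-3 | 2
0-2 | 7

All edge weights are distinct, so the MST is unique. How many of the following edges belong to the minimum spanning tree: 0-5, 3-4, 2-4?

Sort edges by weight, then run Kruskal:
2-5 (1): add. Components now {0} {1} {2,5} {3} {4}
2-3 (2): add. Components now {0} {1} {2,3,5} {4}
3-4 (3): add. Components now {0} {1} {2,3,4,5}
0-3 (4): add. Components now {0,2,3,4,5} {1}
1-2 (6): add. Components now {0,1,2,3,4,5}
MST edge set: {2-5, 2-3, 3-4, 0-3, 1-2}.
Of the listed edges, {3-4} are in the MST → 1.

1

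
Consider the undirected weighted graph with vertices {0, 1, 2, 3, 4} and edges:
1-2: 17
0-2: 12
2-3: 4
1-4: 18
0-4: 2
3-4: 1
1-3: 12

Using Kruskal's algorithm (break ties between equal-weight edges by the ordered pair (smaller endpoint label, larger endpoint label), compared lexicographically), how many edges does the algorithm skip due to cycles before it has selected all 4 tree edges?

1

Sort edges by weight, then run Kruskal:
3-4 (1): add — endpoints in different components.
0-4 (2): add — endpoints in different components.
2-3 (4): add — endpoints in different components.
0-2 (12): skip — 0 and 2 already connected.
1-3 (12): add — endpoints in different components.
Edges rejected before the tree was complete: 1.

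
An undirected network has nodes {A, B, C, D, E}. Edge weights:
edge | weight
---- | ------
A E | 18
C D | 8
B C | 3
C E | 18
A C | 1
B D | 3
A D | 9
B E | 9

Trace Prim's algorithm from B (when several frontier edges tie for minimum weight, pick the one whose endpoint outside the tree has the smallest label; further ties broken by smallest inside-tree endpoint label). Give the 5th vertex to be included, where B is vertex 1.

E

Prim, starting at B.
Step 1: cheapest edge leaving the tree is B C (3); add C.
Step 2: cheapest edge leaving the tree is A C (1); add A.
Step 3: cheapest edge leaving the tree is B D (3); add D.
Step 4: cheapest edge leaving the tree is B E (9); add E.
Vertex order: B, C, A, D, E. The 5th vertex is E.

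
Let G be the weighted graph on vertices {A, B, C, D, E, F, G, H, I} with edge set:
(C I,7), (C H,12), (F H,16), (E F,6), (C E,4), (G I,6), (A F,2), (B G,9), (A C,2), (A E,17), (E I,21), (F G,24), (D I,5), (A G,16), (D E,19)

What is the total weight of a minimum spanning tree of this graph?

Prim, starting at D.
Step 1: cheapest edge leaving the tree is D I (5); add I.
Step 2: cheapest edge leaving the tree is G I (6); add G.
Step 3: cheapest edge leaving the tree is C I (7); add C.
Step 4: cheapest edge leaving the tree is A C (2); add A.
Step 5: cheapest edge leaving the tree is A F (2); add F.
Step 6: cheapest edge leaving the tree is C E (4); add E.
Step 7: cheapest edge leaving the tree is B G (9); add B.
Step 8: cheapest edge leaving the tree is C H (12); add H.
MST edges: D I, G I, C I, A C, A F, C E, B G, C H; total weight 5+6+7+2+2+4+9+12 = 47.

47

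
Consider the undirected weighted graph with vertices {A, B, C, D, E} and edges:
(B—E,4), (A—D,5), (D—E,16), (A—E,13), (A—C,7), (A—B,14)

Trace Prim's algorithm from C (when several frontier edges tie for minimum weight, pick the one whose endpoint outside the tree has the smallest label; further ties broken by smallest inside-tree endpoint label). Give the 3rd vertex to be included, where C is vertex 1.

Prim, starting at C.
Step 1: cheapest edge leaving the tree is A—C (7); add A.
Step 2: cheapest edge leaving the tree is A—D (5); add D.
Step 3: cheapest edge leaving the tree is A—E (13); add E.
Step 4: cheapest edge leaving the tree is B—E (4); add B.
Vertex order: C, A, D, E, B. The 3rd vertex is D.

D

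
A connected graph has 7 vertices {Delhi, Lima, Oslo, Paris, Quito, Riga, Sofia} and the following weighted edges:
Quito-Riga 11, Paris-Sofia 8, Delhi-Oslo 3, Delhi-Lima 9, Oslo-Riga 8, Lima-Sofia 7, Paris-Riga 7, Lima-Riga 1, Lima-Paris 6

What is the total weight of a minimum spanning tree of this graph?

36

Kruskal: consider edges lightest-first.
Lima-Riga (1): add — endpoints in different components.
Delhi-Oslo (3): add — endpoints in different components.
Lima-Paris (6): add — endpoints in different components.
Lima-Sofia (7): add — endpoints in different components.
Paris-Riga (7): skip — Paris and Riga already connected.
Oslo-Riga (8): add — endpoints in different components.
Paris-Sofia (8): skip — Paris and Sofia already connected.
Delhi-Lima (9): skip — Lima and Delhi already connected.
Quito-Riga (11): add — endpoints in different components.
MST edges: Lima-Riga, Delhi-Oslo, Lima-Paris, Lima-Sofia, Oslo-Riga, Quito-Riga; total weight 1+3+6+7+8+11 = 36.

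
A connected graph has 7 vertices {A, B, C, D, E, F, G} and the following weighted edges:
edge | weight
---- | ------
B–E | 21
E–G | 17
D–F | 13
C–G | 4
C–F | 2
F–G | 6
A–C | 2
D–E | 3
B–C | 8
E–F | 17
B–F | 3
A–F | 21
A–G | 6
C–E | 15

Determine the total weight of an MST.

Kruskal: consider edges lightest-first.
A–C (2): add. Components now {A,C} {B} {D} {E} {F} {G}
C–F (2): add. Components now {A,C,F} {B} {D} {E} {G}
B–F (3): add. Components now {A,B,C,F} {D} {E} {G}
D–E (3): add. Components now {A,B,C,F} {D,E} {G}
C–G (4): add. Components now {A,B,C,F,G} {D,E}
A–G (6): skip — A and G already connected.
F–G (6): skip — F and G already connected.
B–C (8): skip — B and C already connected.
D–F (13): add. Components now {A,B,C,D,E,F,G}
MST edges: A–C, C–F, B–F, D–E, C–G, D–F; total weight 2+2+3+3+4+13 = 27.

27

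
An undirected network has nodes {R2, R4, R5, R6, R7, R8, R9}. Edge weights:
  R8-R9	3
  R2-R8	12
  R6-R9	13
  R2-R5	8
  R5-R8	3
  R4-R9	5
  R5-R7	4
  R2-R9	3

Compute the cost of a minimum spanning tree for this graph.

31

Kruskal's algorithm — process edges by increasing weight (ties by edge label):
R2-R9 (3): add — endpoints in different components.
R5-R8 (3): add — endpoints in different components.
R8-R9 (3): add — endpoints in different components.
R5-R7 (4): add — endpoints in different components.
R4-R9 (5): add — endpoints in different components.
R2-R5 (8): skip — R2 and R5 already connected.
R2-R8 (12): skip — R8 and R2 already connected.
R6-R9 (13): add — endpoints in different components.
MST edges: R2-R9, R5-R8, R8-R9, R5-R7, R4-R9, R6-R9; total weight 3+3+3+4+5+13 = 31.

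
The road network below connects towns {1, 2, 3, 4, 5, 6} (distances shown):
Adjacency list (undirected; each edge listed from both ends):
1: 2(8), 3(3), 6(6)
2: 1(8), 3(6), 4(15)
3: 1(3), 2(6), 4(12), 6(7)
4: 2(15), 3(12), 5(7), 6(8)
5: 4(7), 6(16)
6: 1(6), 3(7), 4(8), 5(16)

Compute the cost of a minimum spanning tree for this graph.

Kruskal: consider edges lightest-first.
1 3 (3): add — endpoints in different components.
1 6 (6): add — endpoints in different components.
2 3 (6): add — endpoints in different components.
3 6 (7): skip — 3 and 6 already connected.
4 5 (7): add — endpoints in different components.
1 2 (8): skip — 1 and 2 already connected.
4 6 (8): add — endpoints in different components.
MST edges: 1 3, 1 6, 2 3, 4 5, 4 6; total weight 3+6+6+7+8 = 30.

30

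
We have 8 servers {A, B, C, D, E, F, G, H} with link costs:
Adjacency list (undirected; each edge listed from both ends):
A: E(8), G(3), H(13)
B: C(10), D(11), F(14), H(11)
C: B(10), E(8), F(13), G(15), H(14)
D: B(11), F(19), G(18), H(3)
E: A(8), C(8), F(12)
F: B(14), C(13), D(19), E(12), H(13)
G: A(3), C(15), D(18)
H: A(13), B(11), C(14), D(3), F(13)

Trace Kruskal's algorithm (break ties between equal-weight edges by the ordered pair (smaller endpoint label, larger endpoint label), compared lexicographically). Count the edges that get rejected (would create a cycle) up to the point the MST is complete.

1

Kruskal: consider edges lightest-first.
A-G (3): add — endpoints in different components.
D-H (3): add — endpoints in different components.
A-E (8): add — endpoints in different components.
C-E (8): add — endpoints in different components.
B-C (10): add — endpoints in different components.
B-D (11): add — endpoints in different components.
B-H (11): skip — B and H already connected.
E-F (12): add — endpoints in different components.
Edges rejected before the tree was complete: 1.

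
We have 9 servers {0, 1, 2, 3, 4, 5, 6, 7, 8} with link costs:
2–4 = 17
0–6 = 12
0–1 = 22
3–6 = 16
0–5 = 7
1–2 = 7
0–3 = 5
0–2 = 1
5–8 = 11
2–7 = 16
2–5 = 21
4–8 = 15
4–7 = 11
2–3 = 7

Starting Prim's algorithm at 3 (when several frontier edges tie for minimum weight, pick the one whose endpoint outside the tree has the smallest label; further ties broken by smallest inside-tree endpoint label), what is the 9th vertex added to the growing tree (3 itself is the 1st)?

Prim's algorithm from 3:
Step 1: frontier [0–3 5, 2–3 7, 3–6 16] → take 0–3 (5); add 0.
Step 2: frontier [0–2 1, 0–5 7, 0–6 12, 0–1 22, 2–3 7, 3–6 16] → take 0–2 (1); add 2.
Step 3: frontier [0–5 7, 0–6 12, 0–1 22, 1–2 7, 2–7 16, 2–4 17, 2–5 21, 3–6 16] → take 1–2 (7); add 1.
Step 4: frontier [0–5 7, 0–6 12, 2–7 16, 2–4 17, 2–5 21, 3–6 16] → take 0–5 (7); add 5.
Step 5: frontier [0–6 12, 2–7 16, 2–4 17, 3–6 16, 5–8 11] → take 5–8 (11); add 8.
Step 6: frontier [0–6 12, 2–7 16, 2–4 17, 3–6 16, 4–8 15] → take 0–6 (12); add 6.
Step 7: frontier [2–7 16, 2–4 17, 4–8 15] → take 4–8 (15); add 4.
Step 8: frontier [2–7 16, 4–7 11] → take 4–7 (11); add 7.
Vertex order: 3, 0, 2, 1, 5, 8, 6, 4, 7. The 9th vertex is 7.

7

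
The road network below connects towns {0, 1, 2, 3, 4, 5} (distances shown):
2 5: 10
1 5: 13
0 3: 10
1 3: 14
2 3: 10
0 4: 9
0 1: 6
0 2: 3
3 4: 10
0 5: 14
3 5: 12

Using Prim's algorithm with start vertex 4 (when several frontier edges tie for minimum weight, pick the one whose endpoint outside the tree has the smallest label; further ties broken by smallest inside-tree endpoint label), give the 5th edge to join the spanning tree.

Prim's algorithm from 4:
Step 1: frontier [0 4 9, 3 4 10] → take 0 4 (9); add 0.
Step 2: frontier [0 2 3, 0 1 6, 0 3 10, 0 5 14, 3 4 10] → take 0 2 (3); add 2.
Step 3: frontier [0 1 6, 0 3 10, 0 5 14, 2 3 10, 2 5 10, 3 4 10] → take 0 1 (6); add 1.
Step 4: frontier [0 3 10, 0 5 14, 1 5 13, 1 3 14, 2 3 10, 2 5 10, 3 4 10] → take 0 3 (10); add 3.
Step 5: frontier [0 5 14, 1 5 13, 2 5 10, 3 5 12] → take 2 5 (10); add 5.
The 5th edge added is 2 5.

2-5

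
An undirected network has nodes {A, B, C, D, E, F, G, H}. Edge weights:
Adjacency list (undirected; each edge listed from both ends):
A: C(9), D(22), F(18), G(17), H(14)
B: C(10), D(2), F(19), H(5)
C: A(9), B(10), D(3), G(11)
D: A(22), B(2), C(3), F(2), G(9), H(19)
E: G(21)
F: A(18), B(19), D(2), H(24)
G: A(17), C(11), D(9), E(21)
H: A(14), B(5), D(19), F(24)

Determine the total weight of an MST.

Grow the tree from A using Prim:
Step 1: cheapest edge leaving the tree is A—C (9); add C.
Step 2: cheapest edge leaving the tree is C—D (3); add D.
Step 3: cheapest edge leaving the tree is B—D (2); add B.
Step 4: cheapest edge leaving the tree is D—F (2); add F.
Step 5: cheapest edge leaving the tree is B—H (5); add H.
Step 6: cheapest edge leaving the tree is D—G (9); add G.
Step 7: cheapest edge leaving the tree is E—G (21); add E.
MST edges: A—C, C—D, B—D, D—F, B—H, D—G, E—G; total weight 9+3+2+2+5+9+21 = 51.

51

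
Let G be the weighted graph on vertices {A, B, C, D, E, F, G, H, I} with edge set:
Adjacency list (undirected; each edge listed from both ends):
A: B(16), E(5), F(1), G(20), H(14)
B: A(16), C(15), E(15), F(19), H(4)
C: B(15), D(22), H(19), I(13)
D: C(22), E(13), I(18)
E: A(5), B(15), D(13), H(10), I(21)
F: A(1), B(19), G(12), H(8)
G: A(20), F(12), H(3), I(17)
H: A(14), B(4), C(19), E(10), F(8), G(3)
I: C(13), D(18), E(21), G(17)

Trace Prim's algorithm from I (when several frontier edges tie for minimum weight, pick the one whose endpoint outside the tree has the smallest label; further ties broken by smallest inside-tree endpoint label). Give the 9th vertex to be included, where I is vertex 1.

D

Grow the tree from I using Prim:
Step 1: cheapest edge leaving the tree is C–I (13); add C.
Step 2: cheapest edge leaving the tree is B–C (15); add B.
Step 3: cheapest edge leaving the tree is B–H (4); add H.
Step 4: cheapest edge leaving the tree is G–H (3); add G.
Step 5: cheapest edge leaving the tree is F–H (8); add F.
Step 6: cheapest edge leaving the tree is A–F (1); add A.
Step 7: cheapest edge leaving the tree is A–E (5); add E.
Step 8: cheapest edge leaving the tree is D–E (13); add D.
Vertex order: I, C, B, H, G, F, A, E, D. The 9th vertex is D.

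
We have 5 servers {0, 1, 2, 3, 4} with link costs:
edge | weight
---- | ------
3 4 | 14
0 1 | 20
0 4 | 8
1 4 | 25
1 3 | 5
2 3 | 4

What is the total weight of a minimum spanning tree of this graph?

31

Prim, starting at 0.
Step 1: frontier [0 4 8, 0 1 20] → take 0 4 (8); add 4.
Step 2: frontier [0 1 20, 3 4 14, 1 4 25] → take 3 4 (14); add 3.
Step 3: frontier [0 1 20, 2 3 4, 1 3 5, 1 4 25] → take 2 3 (4); add 2.
Step 4: frontier [0 1 20, 1 3 5, 1 4 25] → take 1 3 (5); add 1.
MST edges: 0 4, 3 4, 2 3, 1 3; total weight 8+14+4+5 = 31.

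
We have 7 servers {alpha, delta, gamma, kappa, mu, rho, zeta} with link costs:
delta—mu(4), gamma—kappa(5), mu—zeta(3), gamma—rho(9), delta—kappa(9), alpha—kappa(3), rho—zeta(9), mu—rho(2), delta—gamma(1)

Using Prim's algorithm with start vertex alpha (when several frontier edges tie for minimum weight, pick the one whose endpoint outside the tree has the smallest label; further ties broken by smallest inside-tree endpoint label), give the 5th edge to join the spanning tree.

mu-rho

Prim, starting at alpha.
Step 1: frontier [alpha—kappa 3] → take alpha—kappa (3); add kappa.
Step 2: frontier [gamma—kappa 5, delta—kappa 9] → take gamma—kappa (5); add gamma.
Step 3: frontier [delta—gamma 1, gamma—rho 9, delta—kappa 9] → take delta—gamma (1); add delta.
Step 4: frontier [delta—mu 4, gamma—rho 9] → take delta—mu (4); add mu.
Step 5: frontier [gamma—rho 9, mu—rho 2, mu—zeta 3] → take mu—rho (2); add rho.
Step 6: frontier [mu—zeta 3, rho—zeta 9] → take mu—zeta (3); add zeta.
The 5th edge added is mu—rho.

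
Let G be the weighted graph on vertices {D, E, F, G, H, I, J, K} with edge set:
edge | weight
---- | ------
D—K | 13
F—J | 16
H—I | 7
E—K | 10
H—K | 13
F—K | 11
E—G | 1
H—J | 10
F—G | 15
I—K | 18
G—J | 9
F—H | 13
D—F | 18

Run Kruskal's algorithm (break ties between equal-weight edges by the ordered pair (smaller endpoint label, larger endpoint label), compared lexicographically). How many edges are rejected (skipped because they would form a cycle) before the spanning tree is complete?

Kruskal: consider edges lightest-first.
E—G (1): add — endpoints in different components.
H—I (7): add — endpoints in different components.
G—J (9): add — endpoints in different components.
E—K (10): add — endpoints in different components.
H—J (10): add — endpoints in different components.
F—K (11): add — endpoints in different components.
D—K (13): add — endpoints in different components.
Edges rejected before the tree was complete: 0.

0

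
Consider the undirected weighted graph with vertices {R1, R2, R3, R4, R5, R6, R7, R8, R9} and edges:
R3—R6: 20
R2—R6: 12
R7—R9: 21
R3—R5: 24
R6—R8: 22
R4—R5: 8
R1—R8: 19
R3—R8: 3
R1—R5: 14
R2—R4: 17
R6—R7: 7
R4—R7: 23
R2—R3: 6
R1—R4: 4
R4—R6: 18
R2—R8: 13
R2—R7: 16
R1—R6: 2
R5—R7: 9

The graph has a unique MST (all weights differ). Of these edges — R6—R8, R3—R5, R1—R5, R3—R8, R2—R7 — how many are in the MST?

1

Kruskal: consider edges lightest-first.
R1—R6 (2): add — endpoints in different components.
R3—R8 (3): add — endpoints in different components.
R1—R4 (4): add — endpoints in different components.
R2—R3 (6): add — endpoints in different components.
R6—R7 (7): add — endpoints in different components.
R4—R5 (8): add — endpoints in different components.
R5—R7 (9): skip — R5 and R7 already connected.
R2—R6 (12): add — endpoints in different components.
R2—R8 (13): skip — R2 and R8 already connected.
R1—R5 (14): skip — R5 and R1 already connected.
R2—R7 (16): skip — R2 and R7 already connected.
R2—R4 (17): skip — R2 and R4 already connected.
R4—R6 (18): skip — R6 and R4 already connected.
R1—R8 (19): skip — R1 and R8 already connected.
R3—R6 (20): skip — R6 and R3 already connected.
R7—R9 (21): add — endpoints in different components.
MST edge set: {R1—R6, R3—R8, R1—R4, R2—R3, R6—R7, R4—R5, R2—R6, R7—R9}.
Of the listed edges, {R3—R8} are in the MST → 1.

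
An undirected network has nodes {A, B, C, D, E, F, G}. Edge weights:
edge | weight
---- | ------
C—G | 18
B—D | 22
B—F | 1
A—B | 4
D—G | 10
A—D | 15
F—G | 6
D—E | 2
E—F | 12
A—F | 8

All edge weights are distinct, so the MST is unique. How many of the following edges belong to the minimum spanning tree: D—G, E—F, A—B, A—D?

Kruskal's algorithm — process edges by increasing weight (ties by edge label):
B—F (1): add — endpoints in different components.
D—E (2): add — endpoints in different components.
A—B (4): add — endpoints in different components.
F—G (6): add — endpoints in different components.
A—F (8): skip — A and F already connected.
D—G (10): add — endpoints in different components.
E—F (12): skip — E and F already connected.
A—D (15): skip — A and D already connected.
C—G (18): add — endpoints in different components.
MST edge set: {B—F, D—E, A—B, F—G, D—G, C—G}.
Of the listed edges, {D—G, A—B} are in the MST → 2.

2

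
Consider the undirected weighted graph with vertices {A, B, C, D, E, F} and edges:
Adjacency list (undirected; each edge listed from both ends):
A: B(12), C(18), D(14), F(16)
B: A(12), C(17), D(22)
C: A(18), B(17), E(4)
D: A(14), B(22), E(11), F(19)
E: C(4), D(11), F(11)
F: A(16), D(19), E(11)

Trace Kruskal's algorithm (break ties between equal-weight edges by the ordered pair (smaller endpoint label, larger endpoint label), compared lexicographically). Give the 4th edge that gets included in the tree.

Kruskal: consider edges lightest-first.
C E (4): add — endpoints in different components.
D E (11): add — endpoints in different components.
E F (11): add — endpoints in different components.
A B (12): add — endpoints in different components.
A D (14): add — endpoints in different components.
The 4th edge added is A B.

A-B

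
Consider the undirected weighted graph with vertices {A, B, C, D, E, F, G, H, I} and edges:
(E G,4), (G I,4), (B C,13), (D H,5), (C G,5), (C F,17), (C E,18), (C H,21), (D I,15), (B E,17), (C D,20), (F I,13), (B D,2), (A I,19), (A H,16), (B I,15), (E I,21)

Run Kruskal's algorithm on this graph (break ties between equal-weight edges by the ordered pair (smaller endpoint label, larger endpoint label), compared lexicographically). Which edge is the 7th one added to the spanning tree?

Kruskal's algorithm — process edges by increasing weight (ties by edge label):
B D (2): add — endpoints in different components.
E G (4): add — endpoints in different components.
G I (4): add — endpoints in different components.
C G (5): add — endpoints in different components.
D H (5): add — endpoints in different components.
B C (13): add — endpoints in different components.
F I (13): add — endpoints in different components.
B I (15): skip — B and I already connected.
D I (15): skip — D and I already connected.
A H (16): add — endpoints in different components.
The 7th edge added is F I.

F-I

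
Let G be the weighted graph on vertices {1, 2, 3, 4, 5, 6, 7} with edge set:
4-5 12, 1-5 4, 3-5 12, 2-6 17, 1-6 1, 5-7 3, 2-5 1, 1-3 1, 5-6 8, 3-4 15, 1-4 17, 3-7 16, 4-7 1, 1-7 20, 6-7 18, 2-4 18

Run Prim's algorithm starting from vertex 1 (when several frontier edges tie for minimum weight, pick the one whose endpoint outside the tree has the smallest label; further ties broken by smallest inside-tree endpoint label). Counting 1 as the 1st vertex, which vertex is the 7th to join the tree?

4

Prim, starting at 1.
Step 1: cheapest edge leaving the tree is 1-3 (1); add 3.
Step 2: cheapest edge leaving the tree is 1-6 (1); add 6.
Step 3: cheapest edge leaving the tree is 1-5 (4); add 5.
Step 4: cheapest edge leaving the tree is 2-5 (1); add 2.
Step 5: cheapest edge leaving the tree is 5-7 (3); add 7.
Step 6: cheapest edge leaving the tree is 4-7 (1); add 4.
Vertex order: 1, 3, 6, 5, 2, 7, 4. The 7th vertex is 4.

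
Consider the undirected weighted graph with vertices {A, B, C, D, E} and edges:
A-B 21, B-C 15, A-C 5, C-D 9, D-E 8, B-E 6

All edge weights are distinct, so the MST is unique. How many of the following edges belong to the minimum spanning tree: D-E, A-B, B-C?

Sort edges by weight, then run Kruskal:
A-C (5): add — endpoints in different components.
B-E (6): add — endpoints in different components.
D-E (8): add — endpoints in different components.
C-D (9): add — endpoints in different components.
MST edge set: {A-C, B-E, D-E, C-D}.
Of the listed edges, {D-E} are in the MST → 1.

1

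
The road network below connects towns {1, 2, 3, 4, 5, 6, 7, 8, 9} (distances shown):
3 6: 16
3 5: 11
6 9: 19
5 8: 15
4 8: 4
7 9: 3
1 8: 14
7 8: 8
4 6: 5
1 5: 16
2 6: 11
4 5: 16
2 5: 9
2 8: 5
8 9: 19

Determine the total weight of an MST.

Sort edges by weight, then run Kruskal:
7 9 (3): add — endpoints in different components.
4 8 (4): add — endpoints in different components.
2 8 (5): add — endpoints in different components.
4 6 (5): add — endpoints in different components.
7 8 (8): add — endpoints in different components.
2 5 (9): add — endpoints in different components.
2 6 (11): skip — 2 and 6 already connected.
3 5 (11): add — endpoints in different components.
1 8 (14): add — endpoints in different components.
MST edges: 7 9, 4 8, 2 8, 4 6, 7 8, 2 5, 3 5, 1 8; total weight 3+4+5+5+8+9+11+14 = 59.

59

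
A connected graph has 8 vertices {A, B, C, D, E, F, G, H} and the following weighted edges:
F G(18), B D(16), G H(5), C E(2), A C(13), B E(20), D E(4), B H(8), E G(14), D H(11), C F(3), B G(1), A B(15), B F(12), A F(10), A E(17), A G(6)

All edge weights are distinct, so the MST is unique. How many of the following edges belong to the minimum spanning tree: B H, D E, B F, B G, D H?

2

Sort edges by weight, then run Kruskal:
B G (1): add — endpoints in different components.
C E (2): add — endpoints in different components.
C F (3): add — endpoints in different components.
D E (4): add — endpoints in different components.
G H (5): add — endpoints in different components.
A G (6): add — endpoints in different components.
B H (8): skip — B and H already connected.
A F (10): add — endpoints in different components.
MST edge set: {B G, C E, C F, D E, G H, A G, A F}.
Of the listed edges, {D E, B G} are in the MST → 2.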